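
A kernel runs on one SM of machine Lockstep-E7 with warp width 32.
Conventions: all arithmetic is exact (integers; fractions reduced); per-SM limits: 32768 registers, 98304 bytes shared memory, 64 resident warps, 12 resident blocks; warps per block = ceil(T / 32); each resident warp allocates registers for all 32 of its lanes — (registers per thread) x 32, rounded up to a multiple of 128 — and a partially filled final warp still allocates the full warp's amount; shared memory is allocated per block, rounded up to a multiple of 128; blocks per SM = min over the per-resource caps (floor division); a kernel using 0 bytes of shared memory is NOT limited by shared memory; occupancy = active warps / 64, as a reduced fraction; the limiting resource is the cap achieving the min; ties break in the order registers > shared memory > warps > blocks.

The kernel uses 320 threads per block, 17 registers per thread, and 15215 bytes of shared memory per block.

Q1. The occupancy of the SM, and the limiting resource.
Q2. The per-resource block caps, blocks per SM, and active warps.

Answer: occupancy 25/32, limited by registers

registers: 5 blocks
shared memory: 6 blocks
warps: 6 blocks
blocks: 12 blocks

Answer: 5 blocks, 50 active warps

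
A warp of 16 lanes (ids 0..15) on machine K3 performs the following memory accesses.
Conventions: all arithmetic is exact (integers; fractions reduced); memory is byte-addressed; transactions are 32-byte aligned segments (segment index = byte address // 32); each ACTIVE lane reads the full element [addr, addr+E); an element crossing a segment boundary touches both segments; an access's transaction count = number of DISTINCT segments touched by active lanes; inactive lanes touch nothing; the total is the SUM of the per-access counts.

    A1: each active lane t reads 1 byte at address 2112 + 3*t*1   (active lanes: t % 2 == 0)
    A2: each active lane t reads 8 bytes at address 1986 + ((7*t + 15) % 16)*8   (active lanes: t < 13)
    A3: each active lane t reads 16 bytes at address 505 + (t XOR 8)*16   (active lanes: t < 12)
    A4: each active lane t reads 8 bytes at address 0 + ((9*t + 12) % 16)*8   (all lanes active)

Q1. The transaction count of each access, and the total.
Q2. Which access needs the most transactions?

A1: 2 transactions
A2: 5 transactions
A3: 8 transactions
A4: 4 transactions

Answer: 2,5,8,4; total 19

Answer: A3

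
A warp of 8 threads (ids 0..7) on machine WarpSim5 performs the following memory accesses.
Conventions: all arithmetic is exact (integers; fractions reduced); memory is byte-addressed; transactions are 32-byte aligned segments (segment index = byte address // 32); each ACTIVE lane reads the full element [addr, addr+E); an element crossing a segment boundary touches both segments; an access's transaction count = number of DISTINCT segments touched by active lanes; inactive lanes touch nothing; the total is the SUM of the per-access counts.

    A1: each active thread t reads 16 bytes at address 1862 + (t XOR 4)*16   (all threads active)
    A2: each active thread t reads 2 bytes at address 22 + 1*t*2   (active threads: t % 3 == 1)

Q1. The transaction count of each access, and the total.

A1: 5 transactions
A2: 2 transactions

Answer: 5,2; total 7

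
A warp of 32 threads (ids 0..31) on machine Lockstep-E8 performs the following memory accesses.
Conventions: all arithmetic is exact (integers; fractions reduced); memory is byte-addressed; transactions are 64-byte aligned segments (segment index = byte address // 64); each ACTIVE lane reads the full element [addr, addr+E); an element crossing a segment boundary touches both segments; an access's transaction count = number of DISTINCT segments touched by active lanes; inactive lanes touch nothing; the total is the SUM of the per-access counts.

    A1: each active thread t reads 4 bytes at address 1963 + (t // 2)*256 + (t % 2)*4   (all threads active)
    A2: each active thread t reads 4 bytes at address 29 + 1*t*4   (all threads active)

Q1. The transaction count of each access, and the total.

A1: 16 transactions
A2: 3 transactions

Answer: 16,3; total 19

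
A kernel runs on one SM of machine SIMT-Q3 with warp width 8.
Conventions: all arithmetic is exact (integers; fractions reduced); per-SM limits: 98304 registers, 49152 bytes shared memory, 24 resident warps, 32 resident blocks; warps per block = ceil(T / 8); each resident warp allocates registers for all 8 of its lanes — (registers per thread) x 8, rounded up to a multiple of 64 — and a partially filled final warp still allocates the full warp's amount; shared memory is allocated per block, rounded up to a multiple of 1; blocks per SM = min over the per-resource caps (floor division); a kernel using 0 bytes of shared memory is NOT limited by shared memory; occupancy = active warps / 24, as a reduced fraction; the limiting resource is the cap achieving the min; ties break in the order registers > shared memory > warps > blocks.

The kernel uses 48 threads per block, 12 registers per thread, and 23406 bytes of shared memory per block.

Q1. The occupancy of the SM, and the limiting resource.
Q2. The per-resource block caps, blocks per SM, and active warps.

Answer: occupancy 1/2, limited by shared memory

registers: 128 blocks
shared memory: 2 blocks
warps: 4 blocks
blocks: 32 blocks

Answer: 2 blocks, 12 active warps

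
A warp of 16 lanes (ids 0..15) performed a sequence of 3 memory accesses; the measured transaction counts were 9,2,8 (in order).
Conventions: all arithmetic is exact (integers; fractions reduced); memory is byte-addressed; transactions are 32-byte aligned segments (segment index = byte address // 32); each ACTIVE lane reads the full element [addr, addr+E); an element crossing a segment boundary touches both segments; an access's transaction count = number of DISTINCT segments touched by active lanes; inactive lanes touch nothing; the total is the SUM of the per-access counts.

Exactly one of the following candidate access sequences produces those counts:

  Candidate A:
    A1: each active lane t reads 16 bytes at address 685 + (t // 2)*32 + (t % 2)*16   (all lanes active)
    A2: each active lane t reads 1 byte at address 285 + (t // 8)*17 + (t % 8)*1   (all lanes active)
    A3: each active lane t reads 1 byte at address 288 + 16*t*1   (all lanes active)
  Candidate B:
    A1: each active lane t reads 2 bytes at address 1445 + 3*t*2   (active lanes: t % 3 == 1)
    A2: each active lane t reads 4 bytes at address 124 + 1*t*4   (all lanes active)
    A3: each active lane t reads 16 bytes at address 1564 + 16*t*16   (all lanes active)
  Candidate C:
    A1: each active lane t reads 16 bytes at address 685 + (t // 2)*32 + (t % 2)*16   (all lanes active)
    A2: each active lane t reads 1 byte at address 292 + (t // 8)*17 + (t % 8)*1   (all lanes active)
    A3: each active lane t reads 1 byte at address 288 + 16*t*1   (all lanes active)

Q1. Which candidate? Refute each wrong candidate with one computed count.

B: A1 gives 3 transactions, not 9
C: A2 gives 1 transaction, not 2
A: all counts match (9,2,8)

Answer: A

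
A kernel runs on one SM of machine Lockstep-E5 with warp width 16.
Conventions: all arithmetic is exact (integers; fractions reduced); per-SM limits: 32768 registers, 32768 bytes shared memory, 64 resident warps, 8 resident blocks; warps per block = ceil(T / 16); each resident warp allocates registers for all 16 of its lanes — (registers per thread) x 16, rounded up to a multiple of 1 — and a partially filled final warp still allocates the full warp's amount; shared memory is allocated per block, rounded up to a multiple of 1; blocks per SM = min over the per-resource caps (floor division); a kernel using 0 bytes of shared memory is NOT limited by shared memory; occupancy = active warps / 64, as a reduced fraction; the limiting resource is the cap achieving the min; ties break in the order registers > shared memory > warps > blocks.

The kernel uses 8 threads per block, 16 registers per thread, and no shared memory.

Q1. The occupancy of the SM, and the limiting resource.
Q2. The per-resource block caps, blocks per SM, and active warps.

Answer: occupancy 1/8, limited by blocks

registers: 128 blocks
shared memory: no limit (kernel uses none)
warps: 64 blocks
blocks: 8 blocks

Answer: 8 blocks, 8 active warps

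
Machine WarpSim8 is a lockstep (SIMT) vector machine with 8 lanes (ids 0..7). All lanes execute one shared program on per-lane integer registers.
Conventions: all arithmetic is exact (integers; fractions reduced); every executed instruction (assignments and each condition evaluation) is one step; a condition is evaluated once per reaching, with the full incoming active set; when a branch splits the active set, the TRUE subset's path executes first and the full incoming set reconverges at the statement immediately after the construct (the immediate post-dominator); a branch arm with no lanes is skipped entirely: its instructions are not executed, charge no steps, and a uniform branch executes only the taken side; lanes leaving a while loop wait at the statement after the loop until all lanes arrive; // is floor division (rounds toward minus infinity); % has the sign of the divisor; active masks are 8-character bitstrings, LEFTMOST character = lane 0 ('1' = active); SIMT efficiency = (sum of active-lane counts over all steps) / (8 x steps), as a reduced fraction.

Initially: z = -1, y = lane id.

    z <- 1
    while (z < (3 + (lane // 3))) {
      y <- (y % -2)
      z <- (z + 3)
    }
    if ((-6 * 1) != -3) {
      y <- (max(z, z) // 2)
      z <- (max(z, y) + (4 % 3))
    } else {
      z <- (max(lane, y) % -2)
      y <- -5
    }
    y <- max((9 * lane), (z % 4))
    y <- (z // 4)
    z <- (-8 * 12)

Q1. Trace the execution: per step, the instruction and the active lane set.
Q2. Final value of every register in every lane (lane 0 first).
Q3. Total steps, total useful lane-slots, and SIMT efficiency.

step 0: z <- 1                       11111111
step 1: eval (z < (3 + (lane // 3))) 11111111
step 2: y <- (y % -2)                11111111
step 3: z <- (z + 3)                 11111111
step 4: eval (z < (3 + (lane // 3))) 11111111
step 5: y <- (y % -2)                00000011
step 6: z <- (z + 3)                 00000011
step 7: eval (z < (3 + (lane // 3))) 00000011
step 8: eval ((-6 * 1) != -3)        11111111
step 9: y <- (max(z, z) // 2)        11111111
step 10: z <- (max(z, y) + (4 % 3))   11111111
step 11: y <- max((9 * lane), (z % 4)) 11111111
step 12: y <- (z // 4)                11111111
step 13: z <- (-8 * 12)               11111111

Answer: 14 steps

z: -96,-96,-96,-96,-96,-96,-96,-96
y: 1,1,1,1,1,1,2,2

steps = 14; useful = 94; efficiency = 94/112 = 47/56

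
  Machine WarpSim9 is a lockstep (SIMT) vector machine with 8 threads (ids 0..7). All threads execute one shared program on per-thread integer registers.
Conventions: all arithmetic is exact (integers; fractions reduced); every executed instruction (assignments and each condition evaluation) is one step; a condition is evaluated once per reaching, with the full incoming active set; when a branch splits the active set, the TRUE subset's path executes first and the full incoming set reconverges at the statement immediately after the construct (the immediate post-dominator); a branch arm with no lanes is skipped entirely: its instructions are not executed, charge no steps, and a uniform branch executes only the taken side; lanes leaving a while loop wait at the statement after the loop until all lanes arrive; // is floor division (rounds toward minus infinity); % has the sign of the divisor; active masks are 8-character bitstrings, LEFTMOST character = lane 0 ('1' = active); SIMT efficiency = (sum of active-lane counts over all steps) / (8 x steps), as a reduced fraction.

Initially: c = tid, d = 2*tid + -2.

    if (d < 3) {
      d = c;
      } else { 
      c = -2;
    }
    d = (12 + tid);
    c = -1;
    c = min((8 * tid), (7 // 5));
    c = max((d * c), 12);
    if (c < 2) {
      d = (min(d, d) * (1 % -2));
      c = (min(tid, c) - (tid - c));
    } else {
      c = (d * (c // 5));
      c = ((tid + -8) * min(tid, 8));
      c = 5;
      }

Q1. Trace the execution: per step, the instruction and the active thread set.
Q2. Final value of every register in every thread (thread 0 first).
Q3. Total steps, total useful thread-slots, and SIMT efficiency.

step 0: eval (d < 3)                 11111111
step 1: d <- c                       11100000
step 2: c <- -2                      00011111
step 3: d <- (12 + tid)              11111111
step 4: c <- -1                      11111111
step 5: c <- min((8 * tid), (7 // 5)) 11111111
step 6: c <- max((d * c), 12)        11111111
step 7: eval (c < 2)                 11111111
step 8: c <- (d * (c // 5))          11111111
step 9: c <- ((tid + -8) * min(tid, 8)) 11111111
step 10: c <- 5                       11111111

Answer: 11 steps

c: 5,5,5,5,5,5,5,5
d: 12,13,14,15,16,17,18,19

steps = 11; useful = 80; efficiency = 80/88 = 10/11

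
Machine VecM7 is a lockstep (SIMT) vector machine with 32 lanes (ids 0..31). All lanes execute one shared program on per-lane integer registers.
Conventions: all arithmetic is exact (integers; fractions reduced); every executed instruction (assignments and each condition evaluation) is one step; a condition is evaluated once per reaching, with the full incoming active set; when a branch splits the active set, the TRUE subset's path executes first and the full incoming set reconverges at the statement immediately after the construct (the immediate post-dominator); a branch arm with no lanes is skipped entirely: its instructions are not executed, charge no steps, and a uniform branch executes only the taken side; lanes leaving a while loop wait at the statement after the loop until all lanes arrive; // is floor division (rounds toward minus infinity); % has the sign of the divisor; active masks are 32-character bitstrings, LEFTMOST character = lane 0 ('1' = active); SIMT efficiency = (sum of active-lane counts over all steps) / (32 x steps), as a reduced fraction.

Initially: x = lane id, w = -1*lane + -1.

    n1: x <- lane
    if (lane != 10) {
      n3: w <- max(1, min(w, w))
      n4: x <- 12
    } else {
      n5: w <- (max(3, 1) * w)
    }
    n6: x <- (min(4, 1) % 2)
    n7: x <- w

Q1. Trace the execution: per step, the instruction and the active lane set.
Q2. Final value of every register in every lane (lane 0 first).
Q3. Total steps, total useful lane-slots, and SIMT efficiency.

step 0: x <- lane                    11111111111111111111111111111111
step 1: eval (lane != 10)            11111111111111111111111111111111
step 2: w <- max(1, min(w, w))       11111111110111111111111111111111
step 3: x <- 12                      11111111110111111111111111111111
step 4: w <- (max(3, 1) * w)         00000000001000000000000000000000
step 5: x <- (min(4, 1) % 2)         11111111111111111111111111111111
step 6: x <- w                       11111111111111111111111111111111

Answer: 7 steps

x: 1,1,1,1,1,1,1,1,1,1,-33,1,1,1,1,1,1,1,1,1,1,1,1,1,1,1,1,1,1,1,1,1
w: 1,1,1,1,1,1,1,1,1,1,-33,1,1,1,1,1,1,1,1,1,1,1,1,1,1,1,1,1,1,1,1,1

steps = 7; useful = 191; efficiency = 191/224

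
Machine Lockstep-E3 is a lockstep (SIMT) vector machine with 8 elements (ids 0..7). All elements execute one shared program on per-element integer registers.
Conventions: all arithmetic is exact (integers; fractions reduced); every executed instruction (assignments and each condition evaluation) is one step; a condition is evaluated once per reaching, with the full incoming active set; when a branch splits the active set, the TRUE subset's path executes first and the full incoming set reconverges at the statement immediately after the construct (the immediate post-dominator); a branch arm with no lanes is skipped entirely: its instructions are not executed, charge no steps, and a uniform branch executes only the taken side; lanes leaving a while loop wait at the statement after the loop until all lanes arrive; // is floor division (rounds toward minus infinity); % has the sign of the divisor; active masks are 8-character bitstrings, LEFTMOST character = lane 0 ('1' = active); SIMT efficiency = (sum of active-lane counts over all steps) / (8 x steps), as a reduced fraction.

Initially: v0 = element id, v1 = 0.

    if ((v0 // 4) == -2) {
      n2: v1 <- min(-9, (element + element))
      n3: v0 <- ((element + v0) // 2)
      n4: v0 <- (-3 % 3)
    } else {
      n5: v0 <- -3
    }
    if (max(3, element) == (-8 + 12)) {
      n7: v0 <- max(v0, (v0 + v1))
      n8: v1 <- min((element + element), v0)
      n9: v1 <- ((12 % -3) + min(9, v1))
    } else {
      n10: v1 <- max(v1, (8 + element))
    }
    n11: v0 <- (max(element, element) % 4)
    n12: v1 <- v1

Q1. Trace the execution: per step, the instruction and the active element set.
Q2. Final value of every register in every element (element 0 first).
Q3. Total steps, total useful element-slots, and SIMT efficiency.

step 0: eval ((v0 // 4) == -2)       11111111
step 1: v0 <- -3                     11111111
step 2: eval (max(3, element) == (-8 + 12)) 11111111
step 3: v0 <- max(v0, (v0 + v1))     00001000
step 4: v1 <- min((element + element), v0) 00001000
step 5: v1 <- ((12 % -3) + min(9, v1)) 00001000
step 6: v1 <- max(v1, (8 + element)) 11110111
step 7: v0 <- (max(element, element) % 4) 11111111
step 8: v1 <- v1                     11111111

Answer: 9 steps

v0: 0,1,2,3,0,1,2,3
v1: 8,9,10,11,-3,13,14,15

steps = 9; useful = 50; efficiency = 50/72 = 25/36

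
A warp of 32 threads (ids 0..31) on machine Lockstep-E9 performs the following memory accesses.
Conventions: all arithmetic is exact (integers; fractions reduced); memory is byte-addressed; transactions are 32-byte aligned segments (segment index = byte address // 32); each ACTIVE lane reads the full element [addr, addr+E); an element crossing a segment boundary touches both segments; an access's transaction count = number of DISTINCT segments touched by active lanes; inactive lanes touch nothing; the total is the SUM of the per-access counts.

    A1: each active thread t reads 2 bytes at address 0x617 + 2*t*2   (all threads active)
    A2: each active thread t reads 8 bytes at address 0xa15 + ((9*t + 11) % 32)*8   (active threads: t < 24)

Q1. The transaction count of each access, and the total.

A1: 5 transactions
A2: 9 transactions

Answer: 5,9; total 14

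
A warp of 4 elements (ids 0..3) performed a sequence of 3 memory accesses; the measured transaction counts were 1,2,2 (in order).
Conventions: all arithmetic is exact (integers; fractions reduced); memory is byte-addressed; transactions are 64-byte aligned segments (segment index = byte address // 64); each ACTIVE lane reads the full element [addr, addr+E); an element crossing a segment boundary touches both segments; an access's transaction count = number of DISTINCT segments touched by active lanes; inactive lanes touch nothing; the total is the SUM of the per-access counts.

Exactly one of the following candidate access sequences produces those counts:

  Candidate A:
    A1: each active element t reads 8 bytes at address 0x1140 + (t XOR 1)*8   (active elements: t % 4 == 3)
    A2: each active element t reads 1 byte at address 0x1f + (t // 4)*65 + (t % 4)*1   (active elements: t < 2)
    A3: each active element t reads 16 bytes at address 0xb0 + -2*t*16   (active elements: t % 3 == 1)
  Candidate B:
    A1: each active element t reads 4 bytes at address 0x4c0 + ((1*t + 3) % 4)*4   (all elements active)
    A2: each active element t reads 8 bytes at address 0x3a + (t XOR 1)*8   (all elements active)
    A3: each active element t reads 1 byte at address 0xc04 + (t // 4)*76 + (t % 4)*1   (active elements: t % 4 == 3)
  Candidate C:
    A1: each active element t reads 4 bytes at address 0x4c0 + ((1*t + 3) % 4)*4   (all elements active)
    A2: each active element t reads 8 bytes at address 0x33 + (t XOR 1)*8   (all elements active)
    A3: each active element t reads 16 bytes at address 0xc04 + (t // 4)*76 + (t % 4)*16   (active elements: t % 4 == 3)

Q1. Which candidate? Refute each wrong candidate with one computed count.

A: A2 gives 1 transaction, not 2
B: A3 gives 1 transaction, not 2
C: all counts match (1,2,2)

Answer: C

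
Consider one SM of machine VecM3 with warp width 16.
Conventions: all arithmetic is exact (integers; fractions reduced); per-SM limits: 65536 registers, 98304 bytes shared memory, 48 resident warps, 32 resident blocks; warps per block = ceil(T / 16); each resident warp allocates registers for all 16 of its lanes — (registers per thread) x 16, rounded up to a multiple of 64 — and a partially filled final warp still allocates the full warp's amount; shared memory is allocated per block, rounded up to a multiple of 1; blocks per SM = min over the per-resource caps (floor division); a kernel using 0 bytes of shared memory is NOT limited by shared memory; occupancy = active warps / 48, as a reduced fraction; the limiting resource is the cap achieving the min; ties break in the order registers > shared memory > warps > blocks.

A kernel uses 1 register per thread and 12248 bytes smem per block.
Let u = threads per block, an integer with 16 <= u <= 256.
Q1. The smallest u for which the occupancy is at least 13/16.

Answer: u = 65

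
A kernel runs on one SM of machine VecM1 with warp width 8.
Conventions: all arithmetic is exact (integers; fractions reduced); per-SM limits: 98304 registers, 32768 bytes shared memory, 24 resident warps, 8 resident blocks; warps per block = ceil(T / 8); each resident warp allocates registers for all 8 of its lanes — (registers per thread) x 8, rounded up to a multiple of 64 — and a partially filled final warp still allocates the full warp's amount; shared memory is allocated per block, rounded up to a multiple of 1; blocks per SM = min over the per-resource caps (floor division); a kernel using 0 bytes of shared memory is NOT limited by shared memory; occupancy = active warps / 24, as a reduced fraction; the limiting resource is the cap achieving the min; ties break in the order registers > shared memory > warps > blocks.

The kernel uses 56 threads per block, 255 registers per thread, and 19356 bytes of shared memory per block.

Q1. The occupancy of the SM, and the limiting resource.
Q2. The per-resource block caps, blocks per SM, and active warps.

Answer: occupancy 7/24, limited by shared memory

registers: 6 blocks
shared memory: 1 block
warps: 3 blocks
blocks: 8 blocks

Answer: 1 block, 7 active warps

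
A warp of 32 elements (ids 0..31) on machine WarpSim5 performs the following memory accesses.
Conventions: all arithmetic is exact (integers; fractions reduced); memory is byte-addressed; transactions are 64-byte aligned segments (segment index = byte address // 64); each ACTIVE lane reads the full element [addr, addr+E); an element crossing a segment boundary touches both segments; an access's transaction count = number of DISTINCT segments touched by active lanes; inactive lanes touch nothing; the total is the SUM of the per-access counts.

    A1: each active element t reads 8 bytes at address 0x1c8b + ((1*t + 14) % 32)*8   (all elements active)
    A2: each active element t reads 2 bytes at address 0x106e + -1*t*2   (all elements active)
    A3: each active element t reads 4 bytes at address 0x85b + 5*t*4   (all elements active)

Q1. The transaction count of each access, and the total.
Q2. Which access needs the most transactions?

A1: 5 transactions
A2: 2 transactions
A3: 11 transactions

Answer: 5,2,11; total 18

Answer: A3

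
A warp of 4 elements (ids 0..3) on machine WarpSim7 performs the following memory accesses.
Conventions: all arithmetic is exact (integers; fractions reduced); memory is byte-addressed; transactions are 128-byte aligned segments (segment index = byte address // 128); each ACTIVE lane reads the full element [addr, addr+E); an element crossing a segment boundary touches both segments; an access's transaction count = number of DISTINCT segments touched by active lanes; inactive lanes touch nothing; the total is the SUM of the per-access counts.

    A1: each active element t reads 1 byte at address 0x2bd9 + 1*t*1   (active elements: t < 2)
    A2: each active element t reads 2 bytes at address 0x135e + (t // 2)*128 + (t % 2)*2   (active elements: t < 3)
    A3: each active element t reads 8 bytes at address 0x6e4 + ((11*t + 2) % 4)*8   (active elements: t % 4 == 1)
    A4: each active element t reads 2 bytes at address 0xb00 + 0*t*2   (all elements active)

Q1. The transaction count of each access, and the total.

A1: 1 transaction
A2: 2 transactions
A3: 1 transaction
A4: 1 transaction

Answer: 1,2,1,1; total 5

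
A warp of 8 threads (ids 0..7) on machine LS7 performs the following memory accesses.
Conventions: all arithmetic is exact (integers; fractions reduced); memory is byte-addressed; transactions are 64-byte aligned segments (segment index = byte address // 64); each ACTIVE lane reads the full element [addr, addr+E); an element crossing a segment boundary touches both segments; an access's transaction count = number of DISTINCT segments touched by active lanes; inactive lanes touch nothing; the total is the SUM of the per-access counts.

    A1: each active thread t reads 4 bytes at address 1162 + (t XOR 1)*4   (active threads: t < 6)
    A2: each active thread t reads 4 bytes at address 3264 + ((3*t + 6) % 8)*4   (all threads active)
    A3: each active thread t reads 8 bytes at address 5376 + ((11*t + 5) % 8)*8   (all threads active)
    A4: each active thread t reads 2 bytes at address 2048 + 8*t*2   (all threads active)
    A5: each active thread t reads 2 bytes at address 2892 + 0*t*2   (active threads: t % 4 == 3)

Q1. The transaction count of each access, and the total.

A1: 1 transaction
A2: 1 transaction
A3: 1 transaction
A4: 2 transactions
A5: 1 transaction

Answer: 1,1,1,2,1; total 6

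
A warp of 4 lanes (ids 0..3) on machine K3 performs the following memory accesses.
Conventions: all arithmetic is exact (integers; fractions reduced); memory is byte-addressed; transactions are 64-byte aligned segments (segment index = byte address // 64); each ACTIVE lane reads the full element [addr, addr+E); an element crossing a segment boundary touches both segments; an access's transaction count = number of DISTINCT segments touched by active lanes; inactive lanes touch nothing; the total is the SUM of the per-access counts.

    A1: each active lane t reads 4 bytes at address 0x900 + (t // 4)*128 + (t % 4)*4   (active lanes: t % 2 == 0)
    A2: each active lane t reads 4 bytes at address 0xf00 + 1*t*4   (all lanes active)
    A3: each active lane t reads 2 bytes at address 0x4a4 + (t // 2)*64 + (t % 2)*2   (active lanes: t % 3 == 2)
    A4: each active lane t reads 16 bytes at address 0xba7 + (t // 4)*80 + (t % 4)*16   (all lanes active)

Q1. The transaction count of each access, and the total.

A1: 1 transaction
A2: 1 transaction
A3: 1 transaction
A4: 2 transactions

Answer: 1,1,1,2; total 5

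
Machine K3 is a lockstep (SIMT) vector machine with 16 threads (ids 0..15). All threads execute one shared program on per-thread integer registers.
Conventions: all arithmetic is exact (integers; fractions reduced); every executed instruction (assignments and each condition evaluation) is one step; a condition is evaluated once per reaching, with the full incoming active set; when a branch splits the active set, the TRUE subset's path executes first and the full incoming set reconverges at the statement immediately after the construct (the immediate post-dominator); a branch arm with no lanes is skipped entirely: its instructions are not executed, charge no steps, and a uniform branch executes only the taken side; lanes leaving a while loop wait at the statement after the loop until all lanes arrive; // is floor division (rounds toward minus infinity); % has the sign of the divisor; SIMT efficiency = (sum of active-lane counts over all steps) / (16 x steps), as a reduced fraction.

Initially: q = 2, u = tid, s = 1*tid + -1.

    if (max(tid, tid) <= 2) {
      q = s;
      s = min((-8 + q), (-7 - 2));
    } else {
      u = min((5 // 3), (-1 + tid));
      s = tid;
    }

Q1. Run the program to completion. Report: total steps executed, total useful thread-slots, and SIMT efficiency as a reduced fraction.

Answer: 5 steps, 48 useful, 3/5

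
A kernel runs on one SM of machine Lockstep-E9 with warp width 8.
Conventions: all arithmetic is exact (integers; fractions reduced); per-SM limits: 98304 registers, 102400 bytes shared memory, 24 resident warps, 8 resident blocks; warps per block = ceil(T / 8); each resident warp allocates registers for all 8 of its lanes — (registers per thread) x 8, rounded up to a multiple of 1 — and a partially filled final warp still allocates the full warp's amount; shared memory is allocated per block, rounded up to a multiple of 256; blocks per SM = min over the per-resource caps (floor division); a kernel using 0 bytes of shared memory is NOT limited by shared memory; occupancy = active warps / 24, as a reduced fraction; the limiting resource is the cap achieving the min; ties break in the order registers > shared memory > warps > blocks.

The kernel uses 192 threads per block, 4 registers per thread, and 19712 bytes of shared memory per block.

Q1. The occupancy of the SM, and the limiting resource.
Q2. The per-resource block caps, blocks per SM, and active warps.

Answer: occupancy 1, limited by warps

registers: 128 blocks
shared memory: 5 blocks
warps: 1 block
blocks: 8 blocks

Answer: 1 block, 24 active warps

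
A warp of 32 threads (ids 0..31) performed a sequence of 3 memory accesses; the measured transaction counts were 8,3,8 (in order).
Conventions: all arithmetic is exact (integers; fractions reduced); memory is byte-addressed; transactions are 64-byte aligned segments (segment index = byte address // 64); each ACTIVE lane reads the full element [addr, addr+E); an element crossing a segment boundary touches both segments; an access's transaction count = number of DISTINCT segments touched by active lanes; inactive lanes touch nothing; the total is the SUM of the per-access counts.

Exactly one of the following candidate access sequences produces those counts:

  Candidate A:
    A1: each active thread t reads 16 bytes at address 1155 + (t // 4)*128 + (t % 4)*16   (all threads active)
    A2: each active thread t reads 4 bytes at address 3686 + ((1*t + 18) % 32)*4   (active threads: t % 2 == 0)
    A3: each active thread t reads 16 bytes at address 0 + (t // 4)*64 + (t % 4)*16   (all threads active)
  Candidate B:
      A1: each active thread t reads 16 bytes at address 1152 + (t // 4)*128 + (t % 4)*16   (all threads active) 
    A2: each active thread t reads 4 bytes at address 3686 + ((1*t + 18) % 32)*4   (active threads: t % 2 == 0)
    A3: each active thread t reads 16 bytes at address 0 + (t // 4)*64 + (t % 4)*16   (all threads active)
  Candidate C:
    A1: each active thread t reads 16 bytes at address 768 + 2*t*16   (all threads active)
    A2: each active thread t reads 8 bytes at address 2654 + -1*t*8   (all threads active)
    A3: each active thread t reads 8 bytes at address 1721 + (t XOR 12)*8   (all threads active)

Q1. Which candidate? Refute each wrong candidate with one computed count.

A: A1 gives 16 transactions, not 8
C: A1 gives 16 transactions, not 8
B: all counts match (8,3,8)

Answer: B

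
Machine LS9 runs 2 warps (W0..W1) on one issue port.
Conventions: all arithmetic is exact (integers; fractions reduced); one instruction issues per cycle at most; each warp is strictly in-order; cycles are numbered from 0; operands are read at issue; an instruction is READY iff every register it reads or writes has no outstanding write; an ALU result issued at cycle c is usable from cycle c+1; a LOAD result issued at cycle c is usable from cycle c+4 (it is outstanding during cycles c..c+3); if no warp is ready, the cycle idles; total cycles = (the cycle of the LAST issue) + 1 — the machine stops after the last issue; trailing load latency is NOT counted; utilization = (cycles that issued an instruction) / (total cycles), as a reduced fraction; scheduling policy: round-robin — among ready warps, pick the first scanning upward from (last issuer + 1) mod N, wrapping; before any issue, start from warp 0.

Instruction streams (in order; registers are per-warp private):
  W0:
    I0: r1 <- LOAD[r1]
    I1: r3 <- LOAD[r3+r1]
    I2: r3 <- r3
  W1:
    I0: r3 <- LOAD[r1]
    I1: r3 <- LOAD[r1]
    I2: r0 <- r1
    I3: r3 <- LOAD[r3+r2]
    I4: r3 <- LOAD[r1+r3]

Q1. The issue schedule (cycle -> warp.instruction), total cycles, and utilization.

cycle 0: W0.I0
cycle 1: W1.I0
cycle 2: idle
cycle 3: idle
cycle 4: W0.I1
cycle 5: W1.I1
cycle 6: W1.I2
cycle 7: idle
cycle 8: W0.I2
cycle 9: W1.I3
cycle 10: idle
cycle 11: idle
cycle 12: idle
cycle 13: W1.I4

Answer: 14 cycles, utilization 4/7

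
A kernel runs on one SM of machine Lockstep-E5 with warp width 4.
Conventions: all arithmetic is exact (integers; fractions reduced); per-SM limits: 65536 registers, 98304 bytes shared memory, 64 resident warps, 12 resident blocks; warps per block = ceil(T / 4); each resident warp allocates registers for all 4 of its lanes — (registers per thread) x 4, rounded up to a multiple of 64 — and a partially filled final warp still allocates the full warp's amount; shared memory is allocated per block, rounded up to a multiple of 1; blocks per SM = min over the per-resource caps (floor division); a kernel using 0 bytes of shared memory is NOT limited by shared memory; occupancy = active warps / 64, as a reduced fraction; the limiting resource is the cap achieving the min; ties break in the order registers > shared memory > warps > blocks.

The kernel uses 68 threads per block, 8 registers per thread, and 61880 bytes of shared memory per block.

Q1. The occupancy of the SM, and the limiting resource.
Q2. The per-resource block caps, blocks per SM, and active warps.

Answer: occupancy 17/64, limited by shared memory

registers: 60 blocks
shared memory: 1 block
warps: 3 blocks
blocks: 12 blocks

Answer: 1 block, 17 active warps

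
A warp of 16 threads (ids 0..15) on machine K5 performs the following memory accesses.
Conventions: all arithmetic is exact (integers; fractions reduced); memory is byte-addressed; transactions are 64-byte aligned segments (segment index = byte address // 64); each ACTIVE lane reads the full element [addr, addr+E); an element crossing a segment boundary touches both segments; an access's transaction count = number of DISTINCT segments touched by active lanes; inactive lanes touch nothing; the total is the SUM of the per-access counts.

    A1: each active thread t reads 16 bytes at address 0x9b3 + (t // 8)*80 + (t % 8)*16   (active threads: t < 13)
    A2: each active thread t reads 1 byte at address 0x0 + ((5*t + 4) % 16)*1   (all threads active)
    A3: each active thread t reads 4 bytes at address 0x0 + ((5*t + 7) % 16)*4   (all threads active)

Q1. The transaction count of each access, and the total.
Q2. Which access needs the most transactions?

A1: 4 transactions
A2: 1 transaction
A3: 1 transaction

Answer: 4,1,1; total 6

Answer: A1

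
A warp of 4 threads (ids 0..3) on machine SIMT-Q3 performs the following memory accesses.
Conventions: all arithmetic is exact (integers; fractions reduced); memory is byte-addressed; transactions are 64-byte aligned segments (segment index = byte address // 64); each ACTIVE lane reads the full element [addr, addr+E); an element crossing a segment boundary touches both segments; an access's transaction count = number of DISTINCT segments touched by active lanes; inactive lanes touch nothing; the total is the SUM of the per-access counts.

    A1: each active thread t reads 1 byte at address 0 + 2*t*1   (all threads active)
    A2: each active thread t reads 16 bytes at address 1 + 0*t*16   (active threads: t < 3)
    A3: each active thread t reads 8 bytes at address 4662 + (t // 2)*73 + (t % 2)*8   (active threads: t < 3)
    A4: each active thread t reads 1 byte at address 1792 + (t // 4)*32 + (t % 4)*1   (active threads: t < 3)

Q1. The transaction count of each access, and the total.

A1: 1 transaction
A2: 1 transaction
A3: 3 transactions
A4: 1 transaction

Answer: 1,1,3,1; total 6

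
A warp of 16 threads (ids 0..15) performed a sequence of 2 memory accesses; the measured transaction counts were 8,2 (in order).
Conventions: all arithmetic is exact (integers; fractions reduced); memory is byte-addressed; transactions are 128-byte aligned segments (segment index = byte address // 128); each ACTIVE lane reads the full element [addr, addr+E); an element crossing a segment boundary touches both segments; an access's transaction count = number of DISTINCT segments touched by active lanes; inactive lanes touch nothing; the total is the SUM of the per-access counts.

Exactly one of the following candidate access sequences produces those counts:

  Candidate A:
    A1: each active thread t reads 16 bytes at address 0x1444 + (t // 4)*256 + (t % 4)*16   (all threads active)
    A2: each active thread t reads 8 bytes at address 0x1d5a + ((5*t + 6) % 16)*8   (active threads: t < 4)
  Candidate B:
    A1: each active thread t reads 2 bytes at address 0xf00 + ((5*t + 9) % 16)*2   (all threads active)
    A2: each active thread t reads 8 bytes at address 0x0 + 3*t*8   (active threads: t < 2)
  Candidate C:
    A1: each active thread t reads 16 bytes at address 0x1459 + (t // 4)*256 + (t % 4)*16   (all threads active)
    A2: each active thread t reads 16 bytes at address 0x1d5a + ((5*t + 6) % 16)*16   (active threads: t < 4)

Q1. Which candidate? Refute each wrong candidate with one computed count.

B: A1 gives 1 transaction, not 8
C: A2 gives 3 transactions, not 2
A: all counts match (8,2)

Answer: A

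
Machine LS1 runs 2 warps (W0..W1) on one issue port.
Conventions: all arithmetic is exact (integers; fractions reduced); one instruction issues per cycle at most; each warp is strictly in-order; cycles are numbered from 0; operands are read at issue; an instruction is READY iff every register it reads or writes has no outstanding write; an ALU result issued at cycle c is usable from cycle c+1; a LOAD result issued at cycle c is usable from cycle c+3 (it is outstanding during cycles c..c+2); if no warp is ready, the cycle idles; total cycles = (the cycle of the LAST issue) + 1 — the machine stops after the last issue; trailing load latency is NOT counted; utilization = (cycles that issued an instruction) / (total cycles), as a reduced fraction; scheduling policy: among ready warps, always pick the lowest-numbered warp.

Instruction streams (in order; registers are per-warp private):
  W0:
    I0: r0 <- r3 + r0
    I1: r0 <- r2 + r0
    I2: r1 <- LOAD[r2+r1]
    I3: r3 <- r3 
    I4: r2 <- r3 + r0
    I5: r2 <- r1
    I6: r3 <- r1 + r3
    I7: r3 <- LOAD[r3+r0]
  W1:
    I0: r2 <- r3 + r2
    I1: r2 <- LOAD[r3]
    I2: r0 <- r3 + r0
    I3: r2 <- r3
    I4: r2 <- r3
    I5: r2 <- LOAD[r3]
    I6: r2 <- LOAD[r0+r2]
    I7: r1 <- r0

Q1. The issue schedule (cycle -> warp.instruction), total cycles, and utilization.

cycle 0: W0.I0
cycle 1: W0.I1
cycle 2: W0.I2
cycle 3: W0.I3
cycle 4: W0.I4
cycle 5: W0.I5
cycle 6: W0.I6
cycle 7: W0.I7
cycle 8: W1.I0
cycle 9: W1.I1
cycle 10: W1.I2
cycle 11: idle
cycle 12: W1.I3
cycle 13: W1.I4
cycle 14: W1.I5
cycle 15: idle
cycle 16: idle
cycle 17: W1.I6
cycle 18: W1.I7

Answer: 19 cycles, utilization 16/19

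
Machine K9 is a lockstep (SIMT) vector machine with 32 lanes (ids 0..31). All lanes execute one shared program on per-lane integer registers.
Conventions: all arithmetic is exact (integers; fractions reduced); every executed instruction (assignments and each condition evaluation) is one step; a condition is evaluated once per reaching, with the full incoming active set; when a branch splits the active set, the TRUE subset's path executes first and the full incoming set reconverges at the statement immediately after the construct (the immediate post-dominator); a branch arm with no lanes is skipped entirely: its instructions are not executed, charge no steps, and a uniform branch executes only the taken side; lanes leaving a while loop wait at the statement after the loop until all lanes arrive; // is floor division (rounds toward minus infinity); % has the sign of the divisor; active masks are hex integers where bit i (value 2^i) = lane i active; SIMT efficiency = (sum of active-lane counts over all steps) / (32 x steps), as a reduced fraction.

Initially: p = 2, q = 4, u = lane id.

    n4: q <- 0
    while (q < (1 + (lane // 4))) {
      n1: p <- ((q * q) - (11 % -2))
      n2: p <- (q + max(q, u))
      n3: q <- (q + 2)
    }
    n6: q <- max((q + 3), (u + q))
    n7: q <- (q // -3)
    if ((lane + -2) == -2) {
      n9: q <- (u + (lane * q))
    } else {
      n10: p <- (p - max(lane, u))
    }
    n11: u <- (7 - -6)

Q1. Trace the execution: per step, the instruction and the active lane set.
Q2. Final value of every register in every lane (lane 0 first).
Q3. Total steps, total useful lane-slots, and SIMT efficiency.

step 0: q <- 0                       0xffffffff
step 1: eval (q < (1 + (lane // 4))) 0xffffffff
step 2: p <- ((q * q) - (11 % -2))   0xffffffff
step 3: p <- (q + max(q, u))         0xffffffff
step 4: q <- (q + 2)                 0xffffffff
step 5: eval (q < (1 + (lane // 4))) 0xffffffff
step 6: p <- ((q * q) - (11 % -2))   0xffffff00
step 7: p <- (q + max(q, u))         0xffffff00
step 8: q <- (q + 2)                 0xffffff00
step 9: eval (q < (1 + (lane // 4))) 0xffffff00
step 10: p <- ((q * q) - (11 % -2))   0xffff0000
step 11: p <- (q + max(q, u))         0xffff0000
step 12: q <- (q + 2)                 0xffff0000
step 13: eval (q < (1 + (lane // 4))) 0xffff0000
step 14: p <- ((q * q) - (11 % -2))   0xff000000
step 15: p <- (q + max(q, u))         0xff000000
step 16: q <- (q + 2)                 0xff000000
step 17: eval (q < (1 + (lane // 4))) 0xff000000
step 18: q <- max((q + 3), (u + q))   0xffffffff
step 19: q <- (q // -3)               0xffffffff
step 20: eval ((lane + -2) == -2)     0xffffffff
step 21: q <- (u + (lane * q))        0x00000001
step 22: p <- (p - max(lane, u))      0xfffffffe
step 23: u <- (7 - -6)                0xffffffff

Answer: 24 steps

p: 0,0,0,0,0,0,0,0,2,2,2,2,2,2,2,2,4,4,4,4,4,4,4,4,6,6,6,6,6,6,6,6
q: 0,-2,-2,-2,-2,-3,-3,-3,-4,-5,-5,-5,-6,-6,-6,-7,-8,-8,-8,-9,-9,-9,-10,-10,-11,-11,-12,-12,-12,-13,-13,-13
u: 13,13,13,13,13,13,13,13,13,13,13,13,13,13,13,13,13,13,13,13,13,13,13,13,13,13,13,13,13,13,13,13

steps = 24; useful = 544; efficiency = 544/768 = 17/24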